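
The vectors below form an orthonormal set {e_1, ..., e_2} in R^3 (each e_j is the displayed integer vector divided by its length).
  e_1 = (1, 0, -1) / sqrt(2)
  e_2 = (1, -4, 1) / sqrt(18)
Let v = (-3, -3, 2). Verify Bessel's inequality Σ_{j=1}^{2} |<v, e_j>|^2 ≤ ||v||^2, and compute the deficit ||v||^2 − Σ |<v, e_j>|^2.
Σ |<v, e_j>|^2 = 173/9; ||v||^2 = 22; deficit = 25/9

Write each e_j = u_j / sqrt(<u_j, u_j>) where u_j is the displayed integer vector. Then <v, e_j> = <v, u_j> / sqrt(<u_j, u_j>), so |<v, e_j>|^2 = <v, u_j>^2 / <u_j, u_j>.
Coefficients: <v, e_1> = -5/sqrt(2), <v, e_2> = 11/sqrt(18).
Square and sum: Σ |<v, e_j>|^2 = 173/9.
Compute ||v||^2 = v·v = 22.
Deficit = 22 − 173/9 = 25/9 ≥ 0, confirming Bessel's inequality. (The deficit equals ||v − Σ <v,e_j> e_j||^2, the squared distance from v to span{e_j}.)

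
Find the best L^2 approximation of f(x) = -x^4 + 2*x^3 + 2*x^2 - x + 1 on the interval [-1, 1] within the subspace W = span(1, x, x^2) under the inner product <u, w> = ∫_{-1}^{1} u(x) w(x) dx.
g(x) = 8*x^2/7 + x/5 + 38/35

The best approximation g ∈ W is the orthogonal projection of f onto W. Writing g = a_0 + a_1 x + a_2 x^2, the coefficients solve the normal equations G · a = b where
  G_{ij} = <φ_i, φ_j> and b_i = <f, φ_i>, with φ_0 = 1, φ_1 = x, φ_2 = x^2.
G =
  [2, 0, 2/3]
  [0, 2/3, 0]
  [2/3, 0, 2/5],
b = (44/15, 2/15, 124/105).
Solving gives a_0 = 38/35, a_1 = 1/5, a_2 = 8/7, so
  g(x) = 8*x^2/7 + x/5 + 38/35.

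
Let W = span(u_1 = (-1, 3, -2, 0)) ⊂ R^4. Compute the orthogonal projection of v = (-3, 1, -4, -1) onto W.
proj_W(v) = (-1, 3, -2, 0)

Set up U = [u_1 | ... | u_1] ∈ R^(4×1). The projector onto W = col(U) is P = U (U^T U)^(-1) U^T.
Compute U^T U =
  [14],
and U^T v = (14).
Solve U^T U · c = U^T v for the coefficients: c = (1). The projection is proj_W(v) = U c.
Check: (v - proj_W(v)) · u_1 = 0  (should be 0).
Result: proj_W(v) = (-1, 3, -2, 0).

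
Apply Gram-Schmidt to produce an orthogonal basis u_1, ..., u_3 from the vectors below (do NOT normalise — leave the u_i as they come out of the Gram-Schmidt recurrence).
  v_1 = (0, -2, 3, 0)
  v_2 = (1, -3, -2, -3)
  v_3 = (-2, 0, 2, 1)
Orthogonal basis:
  u_1 = (0, -2, 3, 0)
  u_2 = (1, -3, -2, -3)
  u_3 = (-37/23, -75/299, -50/299, -4/23)

Apply the Gram-Schmidt recurrence
  u_1 = v_1
  u_i = v_i − Σ_{j<i} ((v_i · u_j) / (u_j · u_j)) · u_j.

Step by step this gives:
  u_1 = (0, -2, 3, 0)
  u_2 = (1, -3, -2, -3)
  u_3 = (-37/23, -75/299, -50/299, -4/23)

Orthogonality check:
  u_2 · u_1 = 0 (should be 0)
  u_3 · u_1 = 0 (should be 0)
  u_3 · u_2 = 0 (should be 0)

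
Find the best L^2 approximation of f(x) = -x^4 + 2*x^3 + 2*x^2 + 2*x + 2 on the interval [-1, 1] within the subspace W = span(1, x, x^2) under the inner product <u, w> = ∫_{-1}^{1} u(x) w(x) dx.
g(x) = 8*x^2/7 + 16*x/5 + 73/35

The best approximation g ∈ W is the orthogonal projection of f onto W. Writing g = a_0 + a_1 x + a_2 x^2, the coefficients solve the normal equations G · a = b where
  G_{ij} = <φ_i, φ_j> and b_i = <f, φ_i>, with φ_0 = 1, φ_1 = x, φ_2 = x^2.
G =
  [2, 0, 2/3]
  [0, 2/3, 0]
  [2/3, 0, 2/5],
b = (74/15, 32/15, 194/105).
Solving gives a_0 = 73/35, a_1 = 16/5, a_2 = 8/7, so
  g(x) = 8*x^2/7 + 16*x/5 + 73/35.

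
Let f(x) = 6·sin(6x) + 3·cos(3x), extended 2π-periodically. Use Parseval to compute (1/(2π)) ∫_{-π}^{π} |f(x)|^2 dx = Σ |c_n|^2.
Σ |c_n|^2 = 45/2

Expand |f|^2 and use orthogonality of {sin(nx), cos(mx)} on [-π, π]:
  ∫_{-π}^{π} sin(nx)^2 dx = π, ∫ cos(mx)^2 dx = π, and cross terms integrate to 0.
So ∫_{-π}^{π} f(x)^2 dx = 6^2 · π + 3^2 · π = (36 + 9)π.
Divide by 2π: (36 + 9)/2 = 45/2.
By Parseval, this equals Σ |c_n|^2.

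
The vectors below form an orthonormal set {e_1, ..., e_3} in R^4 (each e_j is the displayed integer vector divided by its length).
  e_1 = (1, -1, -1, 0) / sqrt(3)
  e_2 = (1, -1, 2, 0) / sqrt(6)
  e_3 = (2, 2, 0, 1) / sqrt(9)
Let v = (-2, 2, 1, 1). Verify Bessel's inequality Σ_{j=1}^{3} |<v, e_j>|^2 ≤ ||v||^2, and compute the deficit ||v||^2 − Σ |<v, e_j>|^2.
Σ |<v, e_j>|^2 = 82/9; ||v||^2 = 10; deficit = 8/9

Write each e_j = u_j / sqrt(<u_j, u_j>) where u_j is the displayed integer vector. Then <v, e_j> = <v, u_j> / sqrt(<u_j, u_j>), so |<v, e_j>|^2 = <v, u_j>^2 / <u_j, u_j>.
Coefficients: <v, e_1> = -5/sqrt(3), <v, e_2> = -2/sqrt(6), <v, e_3> = 1/sqrt(9).
Square and sum: Σ |<v, e_j>|^2 = 82/9.
Compute ||v||^2 = v·v = 10.
Deficit = 10 − 82/9 = 8/9 ≥ 0, confirming Bessel's inequality. (The deficit equals ||v − Σ <v,e_j> e_j||^2, the squared distance from v to span{e_j}.)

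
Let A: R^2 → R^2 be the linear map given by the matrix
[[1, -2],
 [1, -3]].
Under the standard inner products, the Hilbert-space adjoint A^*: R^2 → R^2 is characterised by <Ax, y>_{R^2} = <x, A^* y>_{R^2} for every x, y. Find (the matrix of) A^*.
A^* = A^T =
[[1, 1],
 [-2, -3]]

For real matrices with standard dot products, the defining identity <Ax, y> = <x, A^* y> gives (Ax)^T y = x^T (A^*) y, i.e. x^T A^T y = x^T (A^*) y. Since this holds for all x, y, we must have A^* = A^T. Therefore
A^* =
[[1, 1],
 [-2, -3]].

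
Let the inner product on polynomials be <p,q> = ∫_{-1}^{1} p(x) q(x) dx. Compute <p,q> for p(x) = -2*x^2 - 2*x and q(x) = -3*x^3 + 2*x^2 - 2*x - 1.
<p,q> = 24/5

Expand the product: p(x)·q(x) = 6*x^5 + 2*x^4 + 6*x^2 + 2*x.
∫_{-1}^{1} of each monomial x^k gives [2/(k+1) if k even, 0 if k odd]. Integrating term-by-term (or equivalently evaluating the antiderivative F(x) = x^6 + 2*x^5/5 + 2*x^3 + x^2 at the endpoints):
  F(1) − F(−1) = 22/5 − (-2/5) = 24/5.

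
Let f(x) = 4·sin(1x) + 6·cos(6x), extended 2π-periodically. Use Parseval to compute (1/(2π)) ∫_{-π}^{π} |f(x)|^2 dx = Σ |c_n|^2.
Σ |c_n|^2 = 26

Expand |f|^2 and use orthogonality of {sin(nx), cos(mx)} on [-π, π]:
  ∫_{-π}^{π} sin(nx)^2 dx = π, ∫ cos(mx)^2 dx = π, and cross terms integrate to 0.
So ∫_{-π}^{π} f(x)^2 dx = 4^2 · π + 6^2 · π = (16 + 36)π.
Divide by 2π: (16 + 36)/2 = 26.
By Parseval, this equals Σ |c_n|^2.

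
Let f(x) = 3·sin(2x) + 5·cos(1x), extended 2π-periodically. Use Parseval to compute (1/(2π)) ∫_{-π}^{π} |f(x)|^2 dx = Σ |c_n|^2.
Σ |c_n|^2 = 17

Expand |f|^2 and use orthogonality of {sin(nx), cos(mx)} on [-π, π]:
  ∫_{-π}^{π} sin(nx)^2 dx = π, ∫ cos(mx)^2 dx = π, and cross terms integrate to 0.
So ∫_{-π}^{π} f(x)^2 dx = 3^2 · π + 5^2 · π = (9 + 25)π.
Divide by 2π: (9 + 25)/2 = 17.
By Parseval, this equals Σ |c_n|^2.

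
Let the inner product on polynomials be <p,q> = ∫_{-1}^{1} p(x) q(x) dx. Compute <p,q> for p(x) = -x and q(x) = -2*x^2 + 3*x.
<p,q> = -2

Expand the product: p(x)·q(x) = 2*x^3 - 3*x^2.
∫_{-1}^{1} of each monomial x^k gives [2/(k+1) if k even, 0 if k odd]. Integrating term-by-term (or equivalently evaluating the antiderivative F(x) = x^4/2 - x^3 at the endpoints):
  F(1) − F(−1) = -1/2 − (3/2) = -2.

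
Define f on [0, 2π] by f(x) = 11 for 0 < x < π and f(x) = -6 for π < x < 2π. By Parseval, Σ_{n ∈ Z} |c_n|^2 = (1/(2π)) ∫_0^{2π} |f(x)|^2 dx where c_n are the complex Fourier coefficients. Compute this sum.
Σ |c_n|^2 = 157/2

Parseval equates the L^2 energy of f (normalised by 1/(2π)) with the ℓ^2 sum of its Fourier coefficients: (1/(2π)) ∫_0^{2π} |f|^2 = Σ |c_n|^2.
Compute the left side: (1/(2π)) [∫_0^π 11^2 dx + ∫_π^{2π} (-6)^2 dx] = (1/(2π)) · (121π + 36π) = (121 + 36)/2 = 157/2.
So Σ_{n ∈ Z} |c_n|^2 = 157/2.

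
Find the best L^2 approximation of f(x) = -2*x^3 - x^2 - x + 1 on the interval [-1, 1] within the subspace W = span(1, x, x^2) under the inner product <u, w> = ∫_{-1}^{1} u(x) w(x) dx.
g(x) = -x^2 - 11*x/5 + 1

The best approximation g ∈ W is the orthogonal projection of f onto W. Writing g = a_0 + a_1 x + a_2 x^2, the coefficients solve the normal equations G · a = b where
  G_{ij} = <φ_i, φ_j> and b_i = <f, φ_i>, with φ_0 = 1, φ_1 = x, φ_2 = x^2.
G =
  [2, 0, 2/3]
  [0, 2/3, 0]
  [2/3, 0, 2/5],
b = (4/3, -22/15, 4/15).
Solving gives a_0 = 1, a_1 = -11/5, a_2 = -1, so
  g(x) = -x^2 - 11*x/5 + 1.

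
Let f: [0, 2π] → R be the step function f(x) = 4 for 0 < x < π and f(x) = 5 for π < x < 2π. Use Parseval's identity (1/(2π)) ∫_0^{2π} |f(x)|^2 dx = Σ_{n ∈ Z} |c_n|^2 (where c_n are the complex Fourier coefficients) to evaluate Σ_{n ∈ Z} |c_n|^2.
Σ |c_n|^2 = 41/2

Parseval equates the L^2 energy of f (normalised by 1/(2π)) with the ℓ^2 sum of its Fourier coefficients: (1/(2π)) ∫_0^{2π} |f|^2 = Σ |c_n|^2.
Compute the left side: (1/(2π)) [∫_0^π 4^2 dx + ∫_π^{2π} 5^2 dx] = (1/(2π)) · (16π + 25π) = (16 + 25)/2 = 41/2.
So Σ_{n ∈ Z} |c_n|^2 = 41/2.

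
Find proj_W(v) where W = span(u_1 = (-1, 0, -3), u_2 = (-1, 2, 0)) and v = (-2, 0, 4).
proj_W(v) = (22/49, 60/49, 156/49)

Set up U = [u_1 | ... | u_2] ∈ R^(3×2). The projector onto W = col(U) is P = U (U^T U)^(-1) U^T.
Compute U^T U =
  [10, 1]
  [1, 5],
and U^T v = (-10, 2).
Solve U^T U · c = U^T v for the coefficients: c = (-52/49, 30/49). The projection is proj_W(v) = U c.
Check: (v - proj_W(v)) · u_1 = 0  (should be 0).
Check: (v - proj_W(v)) · u_2 = 0  (should be 0).
Result: proj_W(v) = (22/49, 60/49, 156/49).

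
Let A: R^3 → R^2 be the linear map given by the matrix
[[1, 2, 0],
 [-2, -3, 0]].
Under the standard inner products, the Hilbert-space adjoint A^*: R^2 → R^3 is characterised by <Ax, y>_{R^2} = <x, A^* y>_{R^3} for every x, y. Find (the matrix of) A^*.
A^* = A^T =
[[1, -2],
 [2, -3],
 [0, 0]]

For real matrices with standard dot products, the defining identity <Ax, y> = <x, A^* y> gives (Ax)^T y = x^T (A^*) y, i.e. x^T A^T y = x^T (A^*) y. Since this holds for all x, y, we must have A^* = A^T. Therefore
A^* =
[[1, -2],
 [2, -3],
 [0, 0]].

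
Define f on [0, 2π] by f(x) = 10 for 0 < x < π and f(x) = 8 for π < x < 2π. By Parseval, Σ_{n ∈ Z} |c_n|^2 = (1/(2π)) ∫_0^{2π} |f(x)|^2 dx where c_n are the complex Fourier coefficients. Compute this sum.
Σ |c_n|^2 = 82

Parseval equates the L^2 energy of f (normalised by 1/(2π)) with the ℓ^2 sum of its Fourier coefficients: (1/(2π)) ∫_0^{2π} |f|^2 = Σ |c_n|^2.
Compute the left side: (1/(2π)) [∫_0^π 10^2 dx + ∫_π^{2π} 8^2 dx] = (1/(2π)) · (100π + 64π) = (100 + 64)/2 = 82.
So Σ_{n ∈ Z} |c_n|^2 = 82.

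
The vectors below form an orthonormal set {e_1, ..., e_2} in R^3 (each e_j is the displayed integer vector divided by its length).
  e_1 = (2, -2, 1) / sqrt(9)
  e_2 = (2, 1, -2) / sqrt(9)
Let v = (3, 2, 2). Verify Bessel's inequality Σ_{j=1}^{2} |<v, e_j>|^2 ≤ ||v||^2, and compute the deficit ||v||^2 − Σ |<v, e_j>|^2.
Σ |<v, e_j>|^2 = 32/9; ||v||^2 = 17; deficit = 121/9

Write each e_j = u_j / sqrt(<u_j, u_j>) where u_j is the displayed integer vector. Then <v, e_j> = <v, u_j> / sqrt(<u_j, u_j>), so |<v, e_j>|^2 = <v, u_j>^2 / <u_j, u_j>.
Coefficients: <v, e_1> = 4/sqrt(9), <v, e_2> = 4/sqrt(9).
Square and sum: Σ |<v, e_j>|^2 = 32/9.
Compute ||v||^2 = v·v = 17.
Deficit = 17 − 32/9 = 121/9 ≥ 0, confirming Bessel's inequality. (The deficit equals ||v − Σ <v,e_j> e_j||^2, the squared distance from v to span{e_j}.)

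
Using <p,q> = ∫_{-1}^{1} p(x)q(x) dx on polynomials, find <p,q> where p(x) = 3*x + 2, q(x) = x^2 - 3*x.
<p,q> = -14/3

Expand the product: p(x)·q(x) = 3*x^3 - 7*x^2 - 6*x.
∫_{-1}^{1} of each monomial x^k gives [2/(k+1) if k even, 0 if k odd]. Integrating term-by-term (or equivalently evaluating the antiderivative F(x) = 3*x^4/4 - 7*x^3/3 - 3*x^2 at the endpoints):
  F(1) − F(−1) = -55/12 − (1/12) = -14/3.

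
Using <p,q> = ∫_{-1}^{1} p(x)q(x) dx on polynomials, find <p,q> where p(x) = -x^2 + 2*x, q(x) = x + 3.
<p,q> = -2/3

Expand the product: p(x)·q(x) = -x^3 - x^2 + 6*x.
∫_{-1}^{1} of each monomial x^k gives [2/(k+1) if k even, 0 if k odd]. Integrating term-by-term (or equivalently evaluating the antiderivative F(x) = -x^4/4 - x^3/3 + 3*x^2 at the endpoints):
  F(1) − F(−1) = 29/12 − (37/12) = -2/3.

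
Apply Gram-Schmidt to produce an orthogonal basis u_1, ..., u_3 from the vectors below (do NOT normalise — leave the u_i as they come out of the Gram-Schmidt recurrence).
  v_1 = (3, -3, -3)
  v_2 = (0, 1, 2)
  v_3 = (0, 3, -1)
Orthogonal basis:
  u_1 = (3, -3, -3)
  u_2 = (1, 0, 1)
  u_3 = (7/6, 7/3, -7/6)

Apply the Gram-Schmidt recurrence
  u_1 = v_1
  u_i = v_i − Σ_{j<i} ((v_i · u_j) / (u_j · u_j)) · u_j.

Step by step this gives:
  u_1 = (3, -3, -3)
  u_2 = (1, 0, 1)
  u_3 = (7/6, 7/3, -7/6)

Orthogonality check:
  u_2 · u_1 = 0 (should be 0)
  u_3 · u_1 = 0 (should be 0)
  u_3 · u_2 = 0 (should be 0)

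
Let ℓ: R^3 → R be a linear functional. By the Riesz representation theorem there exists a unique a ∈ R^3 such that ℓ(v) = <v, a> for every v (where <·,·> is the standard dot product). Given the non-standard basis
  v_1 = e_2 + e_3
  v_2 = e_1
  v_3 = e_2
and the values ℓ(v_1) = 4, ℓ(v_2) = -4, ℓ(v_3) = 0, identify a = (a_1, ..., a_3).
a = (-4, 0, 4)

Write a = (a_1, ..., a_3) in the standard basis. For each basis vector v_i, ℓ(v_i) = <v_i, a> is a linear equation in the a_j's. Collect the n equations into a matrix system V a = ℓ, where row i of V is v_i (expressed in the standard basis). Since V is invertible (lower-triangular with 1s on the diagonal, up to permutation), solve by back-substitution:
  V =
[[0, 1, 1],
 [1, 0, 0],
 [0, 1, 0]]
  V a = (4, -4, 0)
Solving gives a = (-4, 0, 4).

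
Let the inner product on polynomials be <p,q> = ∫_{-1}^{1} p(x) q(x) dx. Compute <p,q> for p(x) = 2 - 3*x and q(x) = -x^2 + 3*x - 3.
<p,q> = -58/3

Expand the product: p(x)·q(x) = 3*x^3 - 11*x^2 + 15*x - 6.
∫_{-1}^{1} of each monomial x^k gives [2/(k+1) if k even, 0 if k odd]. Integrating term-by-term (or equivalently evaluating the antiderivative F(x) = 3*x^4/4 - 11*x^3/3 + 15*x^2/2 - 6*x at the endpoints):
  F(1) − F(−1) = -17/12 − (215/12) = -58/3.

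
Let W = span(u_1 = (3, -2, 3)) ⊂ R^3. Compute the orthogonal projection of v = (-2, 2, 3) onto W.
proj_W(v) = (-3/22, 1/11, -3/22)

Set up U = [u_1 | ... | u_1] ∈ R^(3×1). The projector onto W = col(U) is P = U (U^T U)^(-1) U^T.
Compute U^T U =
  [22],
and U^T v = (-1).
Solve U^T U · c = U^T v for the coefficients: c = (-1/22). The projection is proj_W(v) = U c.
Check: (v - proj_W(v)) · u_1 = 0  (should be 0).
Result: proj_W(v) = (-3/22, 1/11, -3/22).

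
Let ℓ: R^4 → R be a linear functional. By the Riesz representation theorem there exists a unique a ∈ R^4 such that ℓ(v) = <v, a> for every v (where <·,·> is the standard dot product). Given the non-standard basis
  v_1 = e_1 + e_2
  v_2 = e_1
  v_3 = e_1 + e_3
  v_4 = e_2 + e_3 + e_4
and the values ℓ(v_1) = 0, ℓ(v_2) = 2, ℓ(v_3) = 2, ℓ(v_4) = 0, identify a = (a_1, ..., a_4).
a = (2, -2, 0, 2)

Write a = (a_1, ..., a_4) in the standard basis. For each basis vector v_i, ℓ(v_i) = <v_i, a> is a linear equation in the a_j's. Collect the n equations into a matrix system V a = ℓ, where row i of V is v_i (expressed in the standard basis). Since V is invertible (lower-triangular with 1s on the diagonal, up to permutation), solve by back-substitution:
  V =
[[1, 1, 0, 0],
 [1, 0, 0, 0],
 [1, 0, 1, 0],
 [0, 1, 1, 1]]
  V a = (0, 2, 2, 0)
Solving gives a = (2, -2, 0, 2).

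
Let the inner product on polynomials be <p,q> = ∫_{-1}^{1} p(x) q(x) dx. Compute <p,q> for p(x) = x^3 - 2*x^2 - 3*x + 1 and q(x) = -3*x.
<p,q> = 24/5

Expand the product: p(x)·q(x) = -3*x^4 + 6*x^3 + 9*x^2 - 3*x.
∫_{-1}^{1} of each monomial x^k gives [2/(k+1) if k even, 0 if k odd]. Integrating term-by-term (or equivalently evaluating the antiderivative F(x) = -3*x^5/5 + 3*x^4/2 + 3*x^3 - 3*x^2/2 at the endpoints):
  F(1) − F(−1) = 12/5 − (-12/5) = 24/5.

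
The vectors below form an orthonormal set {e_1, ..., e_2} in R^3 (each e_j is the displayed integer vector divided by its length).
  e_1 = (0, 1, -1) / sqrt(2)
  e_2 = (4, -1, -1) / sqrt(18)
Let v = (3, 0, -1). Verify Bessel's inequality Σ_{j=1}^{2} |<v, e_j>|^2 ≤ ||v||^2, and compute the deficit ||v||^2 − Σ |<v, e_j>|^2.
Σ |<v, e_j>|^2 = 89/9; ||v||^2 = 10; deficit = 1/9

Write each e_j = u_j / sqrt(<u_j, u_j>) where u_j is the displayed integer vector. Then <v, e_j> = <v, u_j> / sqrt(<u_j, u_j>), so |<v, e_j>|^2 = <v, u_j>^2 / <u_j, u_j>.
Coefficients: <v, e_1> = 1/sqrt(2), <v, e_2> = 13/sqrt(18).
Square and sum: Σ |<v, e_j>|^2 = 89/9.
Compute ||v||^2 = v·v = 10.
Deficit = 10 − 89/9 = 1/9 ≥ 0, confirming Bessel's inequality. (The deficit equals ||v − Σ <v,e_j> e_j||^2, the squared distance from v to span{e_j}.)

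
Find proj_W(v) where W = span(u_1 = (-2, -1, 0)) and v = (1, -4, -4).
proj_W(v) = (-4/5, -2/5, 0)

Set up U = [u_1 | ... | u_1] ∈ R^(3×1). The projector onto W = col(U) is P = U (U^T U)^(-1) U^T.
Compute U^T U =
  [5],
and U^T v = (2).
Solve U^T U · c = U^T v for the coefficients: c = (2/5). The projection is proj_W(v) = U c.
Check: (v - proj_W(v)) · u_1 = 0  (should be 0).
Result: proj_W(v) = (-4/5, -2/5, 0).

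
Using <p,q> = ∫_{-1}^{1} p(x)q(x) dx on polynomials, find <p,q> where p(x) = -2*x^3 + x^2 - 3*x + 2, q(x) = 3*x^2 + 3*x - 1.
<p,q> = -118/15

Expand the product: p(x)·q(x) = -6*x^5 - 3*x^4 - 4*x^3 - 4*x^2 + 9*x - 2.
∫_{-1}^{1} of each monomial x^k gives [2/(k+1) if k even, 0 if k odd]. Integrating term-by-term (or equivalently evaluating the antiderivative F(x) = -x^6 - 3*x^5/5 - x^4 - 4*x^3/3 + 9*x^2/2 - 2*x at the endpoints):
  F(1) − F(−1) = -43/30 − (193/30) = -118/15.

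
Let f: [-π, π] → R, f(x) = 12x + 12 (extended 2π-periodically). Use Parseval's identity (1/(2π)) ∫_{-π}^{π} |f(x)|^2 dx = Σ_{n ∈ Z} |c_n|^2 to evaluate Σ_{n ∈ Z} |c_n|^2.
Σ |c_n|^2 = 48π^2 + 144

Expand and integrate term by term over [-π, π]:
  ∫ (12x)^2 dx = 144·(2π^3/3); ∫ 2·12·(12)·x dx = 0 (odd integrand); ∫ 12^2 dx = 144·2π.
So (1/(2π)) ∫_{-π}^{π} (12x + 12)^2 dx = 144π^2/3 + 144 = 48π^2 + 144.
Parseval ⇒ Σ |c_n|^2 = 48π^2 + 144.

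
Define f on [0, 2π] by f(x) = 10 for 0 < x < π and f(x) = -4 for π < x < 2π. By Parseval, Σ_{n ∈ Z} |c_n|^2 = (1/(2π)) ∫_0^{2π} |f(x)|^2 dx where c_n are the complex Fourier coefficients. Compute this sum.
Σ |c_n|^2 = 58

Parseval equates the L^2 energy of f (normalised by 1/(2π)) with the ℓ^2 sum of its Fourier coefficients: (1/(2π)) ∫_0^{2π} |f|^2 = Σ |c_n|^2.
Compute the left side: (1/(2π)) [∫_0^π 10^2 dx + ∫_π^{2π} (-4)^2 dx] = (1/(2π)) · (100π + 16π) = (100 + 16)/2 = 58.
So Σ_{n ∈ Z} |c_n|^2 = 58.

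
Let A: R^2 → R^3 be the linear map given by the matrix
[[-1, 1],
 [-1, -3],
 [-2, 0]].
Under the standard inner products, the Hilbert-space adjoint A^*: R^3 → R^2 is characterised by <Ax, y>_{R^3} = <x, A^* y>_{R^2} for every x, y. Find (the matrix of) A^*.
A^* = A^T =
[[-1, -1, -2],
 [1, -3, 0]]

For real matrices with standard dot products, the defining identity <Ax, y> = <x, A^* y> gives (Ax)^T y = x^T (A^*) y, i.e. x^T A^T y = x^T (A^*) y. Since this holds for all x, y, we must have A^* = A^T. Therefore
A^* =
[[-1, -1, -2],
 [1, -3, 0]].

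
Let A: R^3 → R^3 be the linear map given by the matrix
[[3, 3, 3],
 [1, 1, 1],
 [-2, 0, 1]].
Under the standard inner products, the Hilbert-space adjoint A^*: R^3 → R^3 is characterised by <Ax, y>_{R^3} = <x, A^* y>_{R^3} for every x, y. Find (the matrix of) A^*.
A^* = A^T =
[[3, 1, -2],
 [3, 1, 0],
 [3, 1, 1]]

For real matrices with standard dot products, the defining identity <Ax, y> = <x, A^* y> gives (Ax)^T y = x^T (A^*) y, i.e. x^T A^T y = x^T (A^*) y. Since this holds for all x, y, we must have A^* = A^T. Therefore
A^* =
[[3, 1, -2],
 [3, 1, 0],
 [3, 1, 1]].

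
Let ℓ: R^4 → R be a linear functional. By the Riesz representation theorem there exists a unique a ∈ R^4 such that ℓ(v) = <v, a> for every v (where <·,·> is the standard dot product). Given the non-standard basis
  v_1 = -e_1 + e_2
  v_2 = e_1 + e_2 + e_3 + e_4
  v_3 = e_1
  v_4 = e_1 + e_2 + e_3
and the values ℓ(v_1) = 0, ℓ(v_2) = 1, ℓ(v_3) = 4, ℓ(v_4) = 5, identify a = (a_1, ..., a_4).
a = (4, 4, -3, -4)

Write a = (a_1, ..., a_4) in the standard basis. For each basis vector v_i, ℓ(v_i) = <v_i, a> is a linear equation in the a_j's. Collect the n equations into a matrix system V a = ℓ, where row i of V is v_i (expressed in the standard basis). Since V is invertible (lower-triangular with 1s on the diagonal, up to permutation), solve by back-substitution:
  V =
[[-1, 1, 0, 0],
 [1, 1, 1, 1],
 [1, 0, 0, 0],
 [1, 1, 1, 0]]
  V a = (0, 1, 4, 5)
Solving gives a = (4, 4, -3, -4).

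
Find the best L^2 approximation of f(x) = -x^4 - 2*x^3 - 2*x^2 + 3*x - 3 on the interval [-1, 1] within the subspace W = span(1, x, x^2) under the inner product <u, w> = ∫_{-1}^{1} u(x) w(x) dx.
g(x) = -20*x^2/7 + 9*x/5 - 102/35

The best approximation g ∈ W is the orthogonal projection of f onto W. Writing g = a_0 + a_1 x + a_2 x^2, the coefficients solve the normal equations G · a = b where
  G_{ij} = <φ_i, φ_j> and b_i = <f, φ_i>, with φ_0 = 1, φ_1 = x, φ_2 = x^2.
G =
  [2, 0, 2/3]
  [0, 2/3, 0]
  [2/3, 0, 2/5],
b = (-116/15, 6/5, -108/35).
Solving gives a_0 = -102/35, a_1 = 9/5, a_2 = -20/7, so
  g(x) = -20*x^2/7 + 9*x/5 - 102/35.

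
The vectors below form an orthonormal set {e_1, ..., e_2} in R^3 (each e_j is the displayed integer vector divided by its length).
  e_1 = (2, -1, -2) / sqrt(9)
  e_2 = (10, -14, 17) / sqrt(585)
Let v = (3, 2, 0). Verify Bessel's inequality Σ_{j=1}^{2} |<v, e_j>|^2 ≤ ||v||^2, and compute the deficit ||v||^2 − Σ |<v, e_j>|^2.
Σ |<v, e_j>|^2 = 116/65; ||v||^2 = 13; deficit = 729/65

Write each e_j = u_j / sqrt(<u_j, u_j>) where u_j is the displayed integer vector. Then <v, e_j> = <v, u_j> / sqrt(<u_j, u_j>), so |<v, e_j>|^2 = <v, u_j>^2 / <u_j, u_j>.
Coefficients: <v, e_1> = 4/sqrt(9), <v, e_2> = 2/sqrt(585).
Square and sum: Σ |<v, e_j>|^2 = 116/65.
Compute ||v||^2 = v·v = 13.
Deficit = 13 − 116/65 = 729/65 ≥ 0, confirming Bessel's inequality. (The deficit equals ||v − Σ <v,e_j> e_j||^2, the squared distance from v to span{e_j}.)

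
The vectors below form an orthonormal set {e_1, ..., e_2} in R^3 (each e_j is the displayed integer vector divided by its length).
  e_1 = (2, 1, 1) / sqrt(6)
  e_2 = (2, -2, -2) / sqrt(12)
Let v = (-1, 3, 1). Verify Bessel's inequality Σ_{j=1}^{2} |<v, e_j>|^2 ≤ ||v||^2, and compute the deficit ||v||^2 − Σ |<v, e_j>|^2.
Σ |<v, e_j>|^2 = 9; ||v||^2 = 11; deficit = 2

Write each e_j = u_j / sqrt(<u_j, u_j>) where u_j is the displayed integer vector. Then <v, e_j> = <v, u_j> / sqrt(<u_j, u_j>), so |<v, e_j>|^2 = <v, u_j>^2 / <u_j, u_j>.
Coefficients: <v, e_1> = 2/sqrt(6), <v, e_2> = -10/sqrt(12).
Square and sum: Σ |<v, e_j>|^2 = 9.
Compute ||v||^2 = v·v = 11.
Deficit = 11 − 9 = 2 ≥ 0, confirming Bessel's inequality. (The deficit equals ||v − Σ <v,e_j> e_j||^2, the squared distance from v to span{e_j}.)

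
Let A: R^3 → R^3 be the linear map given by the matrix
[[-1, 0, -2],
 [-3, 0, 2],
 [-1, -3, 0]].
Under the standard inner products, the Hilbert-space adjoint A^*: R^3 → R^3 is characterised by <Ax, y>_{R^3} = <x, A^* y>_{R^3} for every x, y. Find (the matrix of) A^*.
A^* = A^T =
[[-1, -3, -1],
 [0, 0, -3],
 [-2, 2, 0]]

For real matrices with standard dot products, the defining identity <Ax, y> = <x, A^* y> gives (Ax)^T y = x^T (A^*) y, i.e. x^T A^T y = x^T (A^*) y. Since this holds for all x, y, we must have A^* = A^T. Therefore
A^* =
[[-1, -3, -1],
 [0, 0, -3],
 [-2, 2, 0]].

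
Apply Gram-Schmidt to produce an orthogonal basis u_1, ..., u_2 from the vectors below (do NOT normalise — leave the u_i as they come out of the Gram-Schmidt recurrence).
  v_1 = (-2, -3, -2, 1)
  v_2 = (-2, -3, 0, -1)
Orthogonal basis:
  u_1 = (-2, -3, -2, 1)
  u_2 = (-2/3, -1, 4/3, -5/3)

Apply the Gram-Schmidt recurrence
  u_1 = v_1
  u_i = v_i − Σ_{j<i} ((v_i · u_j) / (u_j · u_j)) · u_j.

Step by step this gives:
  u_1 = (-2, -3, -2, 1)
  u_2 = (-2/3, -1, 4/3, -5/3)

Orthogonality check:
  u_2 · u_1 = 0 (should be 0)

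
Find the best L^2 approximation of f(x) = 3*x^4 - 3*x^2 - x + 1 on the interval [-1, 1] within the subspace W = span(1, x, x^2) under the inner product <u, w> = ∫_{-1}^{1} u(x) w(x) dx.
g(x) = -3*x^2/7 - x + 26/35

The best approximation g ∈ W is the orthogonal projection of f onto W. Writing g = a_0 + a_1 x + a_2 x^2, the coefficients solve the normal equations G · a = b where
  G_{ij} = <φ_i, φ_j> and b_i = <f, φ_i>, with φ_0 = 1, φ_1 = x, φ_2 = x^2.
G =
  [2, 0, 2/3]
  [0, 2/3, 0]
  [2/3, 0, 2/5],
b = (6/5, -2/3, 34/105).
Solving gives a_0 = 26/35, a_1 = -1, a_2 = -3/7, so
  g(x) = -3*x^2/7 - x + 26/35.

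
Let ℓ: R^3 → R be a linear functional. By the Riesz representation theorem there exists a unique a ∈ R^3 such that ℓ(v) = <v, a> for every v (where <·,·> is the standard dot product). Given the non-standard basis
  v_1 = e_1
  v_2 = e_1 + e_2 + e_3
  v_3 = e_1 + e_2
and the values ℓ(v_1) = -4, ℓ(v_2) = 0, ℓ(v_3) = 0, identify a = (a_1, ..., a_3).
a = (-4, 4, 0)

Write a = (a_1, ..., a_3) in the standard basis. For each basis vector v_i, ℓ(v_i) = <v_i, a> is a linear equation in the a_j's. Collect the n equations into a matrix system V a = ℓ, where row i of V is v_i (expressed in the standard basis). Since V is invertible (lower-triangular with 1s on the diagonal, up to permutation), solve by back-substitution:
  V =
[[1, 0, 0],
 [1, 1, 1],
 [1, 1, 0]]
  V a = (-4, 0, 0)
Solving gives a = (-4, 4, 0).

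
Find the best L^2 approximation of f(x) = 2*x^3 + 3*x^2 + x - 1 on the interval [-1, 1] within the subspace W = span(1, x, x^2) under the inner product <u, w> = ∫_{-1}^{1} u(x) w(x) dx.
g(x) = 3*x^2 + 11*x/5 - 1

The best approximation g ∈ W is the orthogonal projection of f onto W. Writing g = a_0 + a_1 x + a_2 x^2, the coefficients solve the normal equations G · a = b where
  G_{ij} = <φ_i, φ_j> and b_i = <f, φ_i>, with φ_0 = 1, φ_1 = x, φ_2 = x^2.
G =
  [2, 0, 2/3]
  [0, 2/3, 0]
  [2/3, 0, 2/5],
b = (0, 22/15, 8/15).
Solving gives a_0 = -1, a_1 = 11/5, a_2 = 3, so
  g(x) = 3*x^2 + 11*x/5 - 1.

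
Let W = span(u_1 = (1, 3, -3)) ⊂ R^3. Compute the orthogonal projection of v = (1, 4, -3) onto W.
proj_W(v) = (22/19, 66/19, -66/19)

Set up U = [u_1 | ... | u_1] ∈ R^(3×1). The projector onto W = col(U) is P = U (U^T U)^(-1) U^T.
Compute U^T U =
  [19],
and U^T v = (22).
Solve U^T U · c = U^T v for the coefficients: c = (22/19). The projection is proj_W(v) = U c.
Check: (v - proj_W(v)) · u_1 = 0  (should be 0).
Result: proj_W(v) = (22/19, 66/19, -66/19).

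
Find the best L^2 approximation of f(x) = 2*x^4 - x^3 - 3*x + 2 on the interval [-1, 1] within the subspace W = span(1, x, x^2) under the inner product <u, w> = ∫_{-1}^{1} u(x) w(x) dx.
g(x) = 12*x^2/7 - 18*x/5 + 64/35

The best approximation g ∈ W is the orthogonal projection of f onto W. Writing g = a_0 + a_1 x + a_2 x^2, the coefficients solve the normal equations G · a = b where
  G_{ij} = <φ_i, φ_j> and b_i = <f, φ_i>, with φ_0 = 1, φ_1 = x, φ_2 = x^2.
G =
  [2, 0, 2/3]
  [0, 2/3, 0]
  [2/3, 0, 2/5],
b = (24/5, -12/5, 40/21).
Solving gives a_0 = 64/35, a_1 = -18/5, a_2 = 12/7, so
  g(x) = 12*x^2/7 - 18*x/5 + 64/35.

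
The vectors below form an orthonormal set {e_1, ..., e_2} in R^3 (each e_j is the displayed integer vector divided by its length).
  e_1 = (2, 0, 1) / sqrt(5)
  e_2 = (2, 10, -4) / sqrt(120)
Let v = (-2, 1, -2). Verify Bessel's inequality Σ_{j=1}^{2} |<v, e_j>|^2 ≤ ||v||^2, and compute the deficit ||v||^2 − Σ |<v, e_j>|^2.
Σ |<v, e_j>|^2 = 53/6; ||v||^2 = 9; deficit = 1/6

Write each e_j = u_j / sqrt(<u_j, u_j>) where u_j is the displayed integer vector. Then <v, e_j> = <v, u_j> / sqrt(<u_j, u_j>), so |<v, e_j>|^2 = <v, u_j>^2 / <u_j, u_j>.
Coefficients: <v, e_1> = -6/sqrt(5), <v, e_2> = 14/sqrt(120).
Square and sum: Σ |<v, e_j>|^2 = 53/6.
Compute ||v||^2 = v·v = 9.
Deficit = 9 − 53/6 = 1/6 ≥ 0, confirming Bessel's inequality. (The deficit equals ||v − Σ <v,e_j> e_j||^2, the squared distance from v to span{e_j}.)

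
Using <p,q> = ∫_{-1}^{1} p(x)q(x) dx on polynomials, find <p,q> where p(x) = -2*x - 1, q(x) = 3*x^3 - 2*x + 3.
<p,q> = -86/15

Expand the product: p(x)·q(x) = -6*x^4 - 3*x^3 + 4*x^2 - 4*x - 3.
∫_{-1}^{1} of each monomial x^k gives [2/(k+1) if k even, 0 if k odd]. Integrating term-by-term (or equivalently evaluating the antiderivative F(x) = -6*x^5/5 - 3*x^4/4 + 4*x^3/3 - 2*x^2 - 3*x at the endpoints):
  F(1) − F(−1) = -337/60 − (7/60) = -86/15.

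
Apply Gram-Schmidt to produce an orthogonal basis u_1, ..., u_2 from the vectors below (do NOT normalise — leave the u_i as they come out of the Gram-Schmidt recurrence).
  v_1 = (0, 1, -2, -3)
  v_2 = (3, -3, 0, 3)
Orthogonal basis:
  u_1 = (0, 1, -2, -3)
  u_2 = (3, -15/7, -12/7, 3/7)

Apply the Gram-Schmidt recurrence
  u_1 = v_1
  u_i = v_i − Σ_{j<i} ((v_i · u_j) / (u_j · u_j)) · u_j.

Step by step this gives:
  u_1 = (0, 1, -2, -3)
  u_2 = (3, -15/7, -12/7, 3/7)

Orthogonality check:
  u_2 · u_1 = 0 (should be 0)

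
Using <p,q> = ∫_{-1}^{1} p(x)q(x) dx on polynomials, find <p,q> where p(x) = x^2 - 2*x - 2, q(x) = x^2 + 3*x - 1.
<p,q> = -8/5

Expand the product: p(x)·q(x) = x^4 + x^3 - 9*x^2 - 4*x + 2.
∫_{-1}^{1} of each monomial x^k gives [2/(k+1) if k even, 0 if k odd]. Integrating term-by-term (or equivalently evaluating the antiderivative F(x) = x^5/5 + x^4/4 - 3*x^3 - 2*x^2 + 2*x at the endpoints):
  F(1) − F(−1) = -51/20 − (-19/20) = -8/5.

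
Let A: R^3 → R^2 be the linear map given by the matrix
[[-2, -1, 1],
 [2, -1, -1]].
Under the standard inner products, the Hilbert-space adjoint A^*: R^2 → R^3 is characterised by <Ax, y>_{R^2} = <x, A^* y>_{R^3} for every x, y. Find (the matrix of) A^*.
A^* = A^T =
[[-2, 2],
 [-1, -1],
 [1, -1]]

For real matrices with standard dot products, the defining identity <Ax, y> = <x, A^* y> gives (Ax)^T y = x^T (A^*) y, i.e. x^T A^T y = x^T (A^*) y. Since this holds for all x, y, we must have A^* = A^T. Therefore
A^* =
[[-2, 2],
 [-1, -1],
 [1, -1]].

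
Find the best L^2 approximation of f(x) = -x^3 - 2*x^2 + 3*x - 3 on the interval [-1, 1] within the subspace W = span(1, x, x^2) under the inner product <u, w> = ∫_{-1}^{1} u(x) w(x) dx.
g(x) = -2*x^2 + 12*x/5 - 3

The best approximation g ∈ W is the orthogonal projection of f onto W. Writing g = a_0 + a_1 x + a_2 x^2, the coefficients solve the normal equations G · a = b where
  G_{ij} = <φ_i, φ_j> and b_i = <f, φ_i>, with φ_0 = 1, φ_1 = x, φ_2 = x^2.
G =
  [2, 0, 2/3]
  [0, 2/3, 0]
  [2/3, 0, 2/5],
b = (-22/3, 8/5, -14/5).
Solving gives a_0 = -3, a_1 = 12/5, a_2 = -2, so
  g(x) = -2*x^2 + 12*x/5 - 3.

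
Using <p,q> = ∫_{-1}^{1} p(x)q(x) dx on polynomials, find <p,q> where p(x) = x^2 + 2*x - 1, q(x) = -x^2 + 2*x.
<p,q> = 44/15

Expand the product: p(x)·q(x) = -x^4 + 5*x^2 - 2*x.
∫_{-1}^{1} of each monomial x^k gives [2/(k+1) if k even, 0 if k odd]. Integrating term-by-term (or equivalently evaluating the antiderivative F(x) = -x^5/5 + 5*x^3/3 - x^2 at the endpoints):
  F(1) − F(−1) = 7/15 − (-37/15) = 44/15.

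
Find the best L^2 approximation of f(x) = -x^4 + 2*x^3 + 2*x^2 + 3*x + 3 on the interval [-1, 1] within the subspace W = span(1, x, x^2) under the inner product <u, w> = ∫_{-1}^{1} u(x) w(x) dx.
g(x) = 8*x^2/7 + 21*x/5 + 108/35

The best approximation g ∈ W is the orthogonal projection of f onto W. Writing g = a_0 + a_1 x + a_2 x^2, the coefficients solve the normal equations G · a = b where
  G_{ij} = <φ_i, φ_j> and b_i = <f, φ_i>, with φ_0 = 1, φ_1 = x, φ_2 = x^2.
G =
  [2, 0, 2/3]
  [0, 2/3, 0]
  [2/3, 0, 2/5],
b = (104/15, 14/5, 88/35).
Solving gives a_0 = 108/35, a_1 = 21/5, a_2 = 8/7, so
  g(x) = 8*x^2/7 + 21*x/5 + 108/35.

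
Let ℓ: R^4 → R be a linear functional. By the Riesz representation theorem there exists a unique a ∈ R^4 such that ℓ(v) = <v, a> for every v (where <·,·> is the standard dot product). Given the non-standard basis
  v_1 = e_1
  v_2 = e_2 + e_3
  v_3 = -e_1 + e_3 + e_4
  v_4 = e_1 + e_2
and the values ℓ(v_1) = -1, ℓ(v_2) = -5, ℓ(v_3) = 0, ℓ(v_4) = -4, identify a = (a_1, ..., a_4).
a = (-1, -3, -2, 1)

Write a = (a_1, ..., a_4) in the standard basis. For each basis vector v_i, ℓ(v_i) = <v_i, a> is a linear equation in the a_j's. Collect the n equations into a matrix system V a = ℓ, where row i of V is v_i (expressed in the standard basis). Since V is invertible (lower-triangular with 1s on the diagonal, up to permutation), solve by back-substitution:
  V =
[[1, 0, 0, 0],
 [0, 1, 1, 0],
 [-1, 0, 1, 1],
 [1, 1, 0, 0]]
  V a = (-1, -5, 0, -4)
Solving gives a = (-1, -3, -2, 1).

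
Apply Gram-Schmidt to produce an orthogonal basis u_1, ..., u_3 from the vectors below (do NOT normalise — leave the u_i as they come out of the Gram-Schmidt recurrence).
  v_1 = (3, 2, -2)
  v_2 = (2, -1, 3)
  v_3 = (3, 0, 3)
Orthogonal basis:
  u_1 = (3, 2, -2)
  u_2 = (40/17, -13/17, 47/17)
  u_3 = (-2/13, 1/2, 7/26)

Apply the Gram-Schmidt recurrence
  u_1 = v_1
  u_i = v_i − Σ_{j<i} ((v_i · u_j) / (u_j · u_j)) · u_j.

Step by step this gives:
  u_1 = (3, 2, -2)
  u_2 = (40/17, -13/17, 47/17)
  u_3 = (-2/13, 1/2, 7/26)

Orthogonality check:
  u_2 · u_1 = 0 (should be 0)
  u_3 · u_1 = 0 (should be 0)
  u_3 · u_2 = 0 (should be 0)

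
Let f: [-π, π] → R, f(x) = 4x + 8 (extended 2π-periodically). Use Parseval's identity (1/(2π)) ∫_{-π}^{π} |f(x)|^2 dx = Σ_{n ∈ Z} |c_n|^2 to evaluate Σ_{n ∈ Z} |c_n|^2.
Σ |c_n|^2 = 16π^2/3 + 64

Expand and integrate term by term over [-π, π]:
  ∫ (4x)^2 dx = 16·(2π^3/3); ∫ 2·4·(8)·x dx = 0 (odd integrand); ∫ 8^2 dx = 64·2π.
So (1/(2π)) ∫_{-π}^{π} (4x + 8)^2 dx = 16π^2/3 + 64 = 16π^2/3 + 64.
Parseval ⇒ Σ |c_n|^2 = 16π^2/3 + 64.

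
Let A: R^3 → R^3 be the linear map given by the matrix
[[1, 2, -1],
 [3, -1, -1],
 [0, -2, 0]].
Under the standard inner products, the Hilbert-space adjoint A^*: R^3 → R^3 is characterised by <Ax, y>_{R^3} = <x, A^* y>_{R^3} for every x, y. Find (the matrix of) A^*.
A^* = A^T =
[[1, 3, 0],
 [2, -1, -2],
 [-1, -1, 0]]

For real matrices with standard dot products, the defining identity <Ax, y> = <x, A^* y> gives (Ax)^T y = x^T (A^*) y, i.e. x^T A^T y = x^T (A^*) y. Since this holds for all x, y, we must have A^* = A^T. Therefore
A^* =
[[1, 3, 0],
 [2, -1, -2],
 [-1, -1, 0]].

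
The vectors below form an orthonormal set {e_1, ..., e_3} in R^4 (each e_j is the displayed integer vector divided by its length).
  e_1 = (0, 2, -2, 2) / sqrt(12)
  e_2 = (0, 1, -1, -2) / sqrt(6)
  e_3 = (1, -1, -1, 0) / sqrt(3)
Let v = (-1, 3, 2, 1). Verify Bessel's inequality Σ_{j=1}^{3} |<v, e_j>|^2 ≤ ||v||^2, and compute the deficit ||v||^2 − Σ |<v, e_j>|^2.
Σ |<v, e_j>|^2 = 27/2; ||v||^2 = 15; deficit = 3/2

Write each e_j = u_j / sqrt(<u_j, u_j>) where u_j is the displayed integer vector. Then <v, e_j> = <v, u_j> / sqrt(<u_j, u_j>), so |<v, e_j>|^2 = <v, u_j>^2 / <u_j, u_j>.
Coefficients: <v, e_1> = 4/sqrt(12), <v, e_2> = -1/sqrt(6), <v, e_3> = -6/sqrt(3).
Square and sum: Σ |<v, e_j>|^2 = 27/2.
Compute ||v||^2 = v·v = 15.
Deficit = 15 − 27/2 = 3/2 ≥ 0, confirming Bessel's inequality. (The deficit equals ||v − Σ <v,e_j> e_j||^2, the squared distance from v to span{e_j}.)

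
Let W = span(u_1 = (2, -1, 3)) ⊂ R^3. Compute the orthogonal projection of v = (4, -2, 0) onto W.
proj_W(v) = (10/7, -5/7, 15/7)

Set up U = [u_1 | ... | u_1] ∈ R^(3×1). The projector onto W = col(U) is P = U (U^T U)^(-1) U^T.
Compute U^T U =
  [14],
and U^T v = (10).
Solve U^T U · c = U^T v for the coefficients: c = (5/7). The projection is proj_W(v) = U c.
Check: (v - proj_W(v)) · u_1 = 0  (should be 0).
Result: proj_W(v) = (10/7, -5/7, 15/7).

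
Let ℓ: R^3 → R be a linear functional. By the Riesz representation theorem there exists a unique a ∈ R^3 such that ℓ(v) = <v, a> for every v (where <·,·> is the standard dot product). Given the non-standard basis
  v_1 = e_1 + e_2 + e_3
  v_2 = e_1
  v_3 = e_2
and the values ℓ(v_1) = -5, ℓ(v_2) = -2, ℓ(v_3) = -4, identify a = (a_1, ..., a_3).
a = (-2, -4, 1)

Write a = (a_1, ..., a_3) in the standard basis. For each basis vector v_i, ℓ(v_i) = <v_i, a> is a linear equation in the a_j's. Collect the n equations into a matrix system V a = ℓ, where row i of V is v_i (expressed in the standard basis). Since V is invertible (lower-triangular with 1s on the diagonal, up to permutation), solve by back-substitution:
  V =
[[1, 1, 1],
 [1, 0, 0],
 [0, 1, 0]]
  V a = (-5, -2, -4)
Solving gives a = (-2, -4, 1).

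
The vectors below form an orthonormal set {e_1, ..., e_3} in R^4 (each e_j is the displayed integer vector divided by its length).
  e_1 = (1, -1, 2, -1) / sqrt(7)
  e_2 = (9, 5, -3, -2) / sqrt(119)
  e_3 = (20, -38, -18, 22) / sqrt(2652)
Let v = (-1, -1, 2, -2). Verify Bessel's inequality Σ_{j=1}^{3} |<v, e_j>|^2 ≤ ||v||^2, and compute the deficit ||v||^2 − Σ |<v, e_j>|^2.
Σ |<v, e_j>|^2 = 341/39; ||v||^2 = 10; deficit = 49/39

Write each e_j = u_j / sqrt(<u_j, u_j>) where u_j is the displayed integer vector. Then <v, e_j> = <v, u_j> / sqrt(<u_j, u_j>), so |<v, e_j>|^2 = <v, u_j>^2 / <u_j, u_j>.
Coefficients: <v, e_1> = 6/sqrt(7), <v, e_2> = -16/sqrt(119), <v, e_3> = -62/sqrt(2652).
Square and sum: Σ |<v, e_j>|^2 = 341/39.
Compute ||v||^2 = v·v = 10.
Deficit = 10 − 341/39 = 49/39 ≥ 0, confirming Bessel's inequality. (The deficit equals ||v − Σ <v,e_j> e_j||^2, the squared distance from v to span{e_j}.)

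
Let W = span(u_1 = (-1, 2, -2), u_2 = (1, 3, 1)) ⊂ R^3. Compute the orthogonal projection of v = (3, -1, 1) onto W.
proj_W(v) = (11/9, -7/9, 19/9)

Set up U = [u_1 | ... | u_2] ∈ R^(3×2). The projector onto W = col(U) is P = U (U^T U)^(-1) U^T.
Compute U^T U =
  [9, 3]
  [3, 11],
and U^T v = (-7, 1).
Solve U^T U · c = U^T v for the coefficients: c = (-8/9, 1/3). The projection is proj_W(v) = U c.
Check: (v - proj_W(v)) · u_1 = 0  (should be 0).
Check: (v - proj_W(v)) · u_2 = 0  (should be 0).
Result: proj_W(v) = (11/9, -7/9, 19/9).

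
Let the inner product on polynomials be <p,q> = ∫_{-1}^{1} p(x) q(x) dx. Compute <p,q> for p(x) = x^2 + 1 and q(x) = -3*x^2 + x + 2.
<p,q> = 32/15

Expand the product: p(x)·q(x) = -3*x^4 + x^3 - x^2 + x + 2.
∫_{-1}^{1} of each monomial x^k gives [2/(k+1) if k even, 0 if k odd]. Integrating term-by-term (or equivalently evaluating the antiderivative F(x) = -3*x^5/5 + x^4/4 - x^3/3 + x^2/2 + 2*x at the endpoints):
  F(1) − F(−1) = 109/60 − (-19/60) = 32/15.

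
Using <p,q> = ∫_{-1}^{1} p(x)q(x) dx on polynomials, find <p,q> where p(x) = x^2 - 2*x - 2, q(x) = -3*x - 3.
<p,q> = 14

Expand the product: p(x)·q(x) = -3*x^3 + 3*x^2 + 12*x + 6.
∫_{-1}^{1} of each monomial x^k gives [2/(k+1) if k even, 0 if k odd]. Integrating term-by-term (or equivalently evaluating the antiderivative F(x) = -3*x^4/4 + x^3 + 6*x^2 + 6*x at the endpoints):
  F(1) − F(−1) = 49/4 − (-7/4) = 14.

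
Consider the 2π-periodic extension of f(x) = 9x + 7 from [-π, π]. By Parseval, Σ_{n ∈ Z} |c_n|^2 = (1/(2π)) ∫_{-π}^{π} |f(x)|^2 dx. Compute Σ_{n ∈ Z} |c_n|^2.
Σ |c_n|^2 = 27π^2 + 49

Expand and integrate term by term over [-π, π]:
  ∫ (9x)^2 dx = 81·(2π^3/3); ∫ 2·9·(7)·x dx = 0 (odd integrand); ∫ 7^2 dx = 49·2π.
So (1/(2π)) ∫_{-π}^{π} (9x + 7)^2 dx = 81π^2/3 + 49 = 27π^2 + 49.
Parseval ⇒ Σ |c_n|^2 = 27π^2 + 49.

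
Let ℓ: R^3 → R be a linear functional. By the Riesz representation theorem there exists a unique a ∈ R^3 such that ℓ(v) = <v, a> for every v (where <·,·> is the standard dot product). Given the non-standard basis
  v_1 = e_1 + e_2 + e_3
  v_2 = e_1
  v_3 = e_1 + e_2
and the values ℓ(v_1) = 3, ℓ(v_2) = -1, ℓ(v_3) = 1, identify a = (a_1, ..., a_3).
a = (-1, 2, 2)

Write a = (a_1, ..., a_3) in the standard basis. For each basis vector v_i, ℓ(v_i) = <v_i, a> is a linear equation in the a_j's. Collect the n equations into a matrix system V a = ℓ, where row i of V is v_i (expressed in the standard basis). Since V is invertible (lower-triangular with 1s on the diagonal, up to permutation), solve by back-substitution:
  V =
[[1, 1, 1],
 [1, 0, 0],
 [1, 1, 0]]
  V a = (3, -1, 1)
Solving gives a = (-1, 2, 2).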